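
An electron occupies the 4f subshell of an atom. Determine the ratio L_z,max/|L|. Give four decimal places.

L_z,max/|L| = 0.8660

4f means n = 4, l = 3.
|L| = 2√3 ℏ ≈ 3.4641ℏ, while L_z,max = lℏ = 3ℏ.
L_z,max/|L| = 3/√12 = 0.8660.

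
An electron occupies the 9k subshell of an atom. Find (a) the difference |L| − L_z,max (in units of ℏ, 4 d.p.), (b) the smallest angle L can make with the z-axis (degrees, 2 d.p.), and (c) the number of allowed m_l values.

|L|−L_z,max ≈ 0.4833ℏ; θ_min ≈ 20.70°; 15 values

The 9k subshell has l = 7.
|L| − L_z,max = (2√14 − 7)ℏ ≈ 0.4833ℏ.
cos θ_min = 7/√56, so θ_min ≈ 20.70°.
There are 2l+1 = 15 values of m_l.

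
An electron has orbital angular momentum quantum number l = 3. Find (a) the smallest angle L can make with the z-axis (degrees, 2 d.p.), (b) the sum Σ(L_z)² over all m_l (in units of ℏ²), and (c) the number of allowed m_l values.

θ_min ≈ 30.00°; Σ(L_z)² = 28 ℏ²; 7 values

cos θ_min = 3/√12, so θ_min ≈ 30.00°.
Σ m_l² = 28, so Σ(L_z)² = 28 ℏ².
There are 2l+1 = 7 values of m_l.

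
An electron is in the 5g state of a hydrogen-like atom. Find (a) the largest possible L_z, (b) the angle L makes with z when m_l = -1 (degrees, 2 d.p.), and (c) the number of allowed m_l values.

For 5g, l = 4.
L_z,max = lℏ = 4ℏ.
For m_l = -1: cos θ = -1/√20, θ ≈ 102.92°.
There are 2l+1 = 9 values of m_l.

L_z,max = 4ℏ; θ(m_l=-1) ≈ 102.92°; 9 values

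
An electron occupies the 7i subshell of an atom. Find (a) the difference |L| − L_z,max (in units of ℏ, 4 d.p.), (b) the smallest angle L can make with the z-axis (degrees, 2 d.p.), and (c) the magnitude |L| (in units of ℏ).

For 7i, l = 6.
|L| − L_z,max = (√42 − 6)ℏ ≈ 0.4807ℏ.
cos θ_min = 6/√42, so θ_min ≈ 22.21°.
|L| = ℏ√(6·7) = √42 ℏ ≈ 6.481ℏ.

|L|−L_z,max ≈ 0.4807ℏ; θ_min ≈ 22.21°; |L| = √42 ℏ ≈ 6.481ℏ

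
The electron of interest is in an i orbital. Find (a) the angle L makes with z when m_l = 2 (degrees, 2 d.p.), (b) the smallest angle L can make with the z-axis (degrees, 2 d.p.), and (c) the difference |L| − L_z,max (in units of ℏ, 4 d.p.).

The letter i corresponds to l = 6.
For m_l = 2: cos θ = 2/√42, θ ≈ 72.02°.
cos θ_min = 6/√42, so θ_min ≈ 22.21°.
|L| − L_z,max = (√42 − 6)ℏ ≈ 0.4807ℏ.

θ(m_l=2) ≈ 72.02°; θ_min ≈ 22.21°; |L|−L_z,max ≈ 0.4807ℏ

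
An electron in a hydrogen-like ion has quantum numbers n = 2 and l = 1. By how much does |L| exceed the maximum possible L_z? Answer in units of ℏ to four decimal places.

|L| = √2 ℏ ≈ 1.4142ℏ, while L_z,max = lℏ = 1ℏ.
The difference is (√2 − 1)ℏ ≈ 0.4142ℏ.

|L| − L_z,max ≈ 0.4142ℏ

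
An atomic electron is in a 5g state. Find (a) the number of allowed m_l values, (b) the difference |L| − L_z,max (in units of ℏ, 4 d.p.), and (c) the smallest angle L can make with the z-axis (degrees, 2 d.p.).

For 5g, l = 4.
There are 2l+1 = 9 values of m_l.
|L| − L_z,max = (2√5 − 4)ℏ ≈ 0.4721ℏ.
cos θ_min = 4/√20, so θ_min ≈ 26.57°.

9 values; |L|−L_z,max ≈ 0.4721ℏ; θ_min ≈ 26.57°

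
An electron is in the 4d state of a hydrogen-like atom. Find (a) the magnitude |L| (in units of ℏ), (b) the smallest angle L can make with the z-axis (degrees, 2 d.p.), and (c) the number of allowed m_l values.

|L| = √6 ℏ ≈ 2.449ℏ; θ_min ≈ 35.26°; 5 values

The 4d subshell has l = 2.
|L| = ℏ√(2·3) = √6 ℏ ≈ 2.449ℏ.
cos θ_min = 2/√6, so θ_min ≈ 35.26°.
There are 2l+1 = 5 values of m_l.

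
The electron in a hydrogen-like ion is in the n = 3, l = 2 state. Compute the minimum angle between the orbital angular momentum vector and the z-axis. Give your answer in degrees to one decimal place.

|L| = √(l(l+1)) ℏ = √6 ℏ.
The smallest angle corresponds to the largest L_z, i.e. m_l = l = 2, giving L_z = 2ℏ.
cos θ_min = 2/√6, so θ_min ≈ 35.3°.

θ_min ≈ 35.3°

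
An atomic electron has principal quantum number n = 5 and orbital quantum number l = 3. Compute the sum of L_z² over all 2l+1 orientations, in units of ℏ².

m_l runs from −3 to 3, i.e. {-3, -2, -1, 0, 1, 2, 3}.
Summing m² from −3 to 3: Σ m_l² = 28.

Σ(L_z)² = 28 ℏ²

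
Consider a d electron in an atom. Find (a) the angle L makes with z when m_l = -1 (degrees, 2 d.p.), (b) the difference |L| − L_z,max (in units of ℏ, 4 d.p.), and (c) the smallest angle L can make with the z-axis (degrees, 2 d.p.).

A d state has l = 2.
For m_l = -1: cos θ = -1/√6, θ ≈ 114.09°.
|L| − L_z,max = (√6 − 2)ℏ ≈ 0.4495ℏ.
cos θ_min = 2/√6, so θ_min ≈ 35.26°.

θ(m_l=-1) ≈ 114.09°; |L|−L_z,max ≈ 0.4495ℏ; θ_min ≈ 35.26°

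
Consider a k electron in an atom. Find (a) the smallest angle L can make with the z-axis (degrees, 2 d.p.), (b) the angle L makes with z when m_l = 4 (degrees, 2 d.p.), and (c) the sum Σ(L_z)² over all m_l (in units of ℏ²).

For a k orbital, l = 7.
cos θ_min = 7/√56, so θ_min ≈ 20.70°.
For m_l = 4: cos θ = 4/√56, θ ≈ 57.69°.
Σ m_l² = 280, so Σ(L_z)² = 280 ℏ².

θ_min ≈ 20.70°; θ(m_l=4) ≈ 57.69°; Σ(L_z)² = 280 ℏ²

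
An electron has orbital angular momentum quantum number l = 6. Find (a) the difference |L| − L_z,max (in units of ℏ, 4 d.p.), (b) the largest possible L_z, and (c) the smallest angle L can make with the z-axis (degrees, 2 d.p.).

|L|−L_z,max ≈ 0.4807ℏ; L_z,max = 6ℏ; θ_min ≈ 22.21°

|L| − L_z,max = (√42 − 6)ℏ ≈ 0.4807ℏ.
L_z,max = lℏ = 6ℏ.
cos θ_min = 6/√42, so θ_min ≈ 22.21°.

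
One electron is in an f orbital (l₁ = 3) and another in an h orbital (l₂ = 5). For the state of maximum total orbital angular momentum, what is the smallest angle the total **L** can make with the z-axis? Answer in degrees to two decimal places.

Angular momentum addition gives L = |l₁ − l₂|, …, l₁ + l₂.
L ∈ {2, 3, 4, 5, 6, 7, 8}.
The maximum is L = 8, with |L_tot| = ℏ√(8·9) = 6√2 ℏ.
The minimum angle with z is arccos(8/√72) ≈ 19.47°.

θ_min ≈ 19.47°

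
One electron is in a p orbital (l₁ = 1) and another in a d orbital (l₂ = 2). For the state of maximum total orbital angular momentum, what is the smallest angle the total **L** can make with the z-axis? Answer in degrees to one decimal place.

θ_min ≈ 30.0°

Angular momentum addition gives L = |l₁ − l₂|, …, l₁ + l₂.
Allowed values: L = 1, 2, 3.
The maximum is L = 3, with |L_tot| = ℏ√(3·4) = 2√3 ℏ.
The minimum angle with z is arccos(3/√12) ≈ 30.0°.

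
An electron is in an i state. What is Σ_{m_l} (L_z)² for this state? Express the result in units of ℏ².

Σ(L_z)² = 182 ℏ²

An i state has l = 6.
The allowed m_l values are -6, -5, -4, -3, -2, -1, 0, 1, 2, 3, 4, 5, 6.
Σ m_l² = 2·(1 + 4 + 9 + 16 + 25 + 36) = 182.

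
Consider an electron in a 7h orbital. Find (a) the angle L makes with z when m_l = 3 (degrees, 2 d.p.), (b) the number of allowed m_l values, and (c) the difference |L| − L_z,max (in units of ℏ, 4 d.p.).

θ(m_l=3) ≈ 56.79°; 11 values; |L|−L_z,max ≈ 0.4772ℏ

The 7h subshell has l = 5.
For m_l = 3: cos θ = 3/√30, θ ≈ 56.79°.
There are 2l+1 = 11 values of m_l.
|L| − L_z,max = (√30 − 5)ℏ ≈ 0.4772ℏ.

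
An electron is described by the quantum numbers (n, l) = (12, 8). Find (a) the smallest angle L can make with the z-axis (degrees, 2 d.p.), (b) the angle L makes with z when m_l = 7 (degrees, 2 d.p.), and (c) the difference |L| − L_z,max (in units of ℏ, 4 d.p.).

cos θ_min = 8/√72, so θ_min ≈ 19.47°.
For m_l = 7: cos θ = 7/√72, θ ≈ 34.42°.
|L| − L_z,max = (6√2 − 8)ℏ ≈ 0.4853ℏ.

θ_min ≈ 19.47°; θ(m_l=7) ≈ 34.42°; |L|−L_z,max ≈ 0.4853ℏ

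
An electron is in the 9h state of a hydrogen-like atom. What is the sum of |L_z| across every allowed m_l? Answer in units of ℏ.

The 9h subshell has l = 5.
m_l ∈ {-5, -4, -3, -2, -1, 0, 1, 2, 3, 4, 5}.
Σ|m_l| = 2(1+2+…+5) = 30.

Σ|L_z| = 30 ℏ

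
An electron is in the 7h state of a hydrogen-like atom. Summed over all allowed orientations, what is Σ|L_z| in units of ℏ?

7h means n = 7, l = 5.
The allowed m_l values are -5, -4, -3, -2, -1, 0, 1, 2, 3, 4, 5.
Σ|m_l| = l(l+1) = 30.

Σ|L_z| = 30 ℏ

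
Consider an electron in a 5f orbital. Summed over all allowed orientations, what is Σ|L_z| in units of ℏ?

For 5f, l = 3.
m_l ∈ {-3, -2, -1, 0, 1, 2, 3}.
Σ|m_l| = 2(1+2+…+3) = 12.

Σ|L_z| = 12 ℏ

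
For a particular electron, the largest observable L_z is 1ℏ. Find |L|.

Since max m_l = l, l = 1.
Then |L| = ℏ√(1·2) = √2 ℏ.

|L| = √2 ℏ ≈ 1.414ℏ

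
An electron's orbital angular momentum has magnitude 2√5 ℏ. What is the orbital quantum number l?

|L| = ℏ√(l(l+1)), so l(l+1) = 20.
l² + l − 20 = 0 ⇒ l = 4.

l = 4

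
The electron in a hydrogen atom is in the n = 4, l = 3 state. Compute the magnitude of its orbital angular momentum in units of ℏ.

|L| = 2√3 ℏ ≈ 3.464ℏ

|L| = ℏ√(l(l+1)) = ℏ√(3·4) = 2√3 ℏ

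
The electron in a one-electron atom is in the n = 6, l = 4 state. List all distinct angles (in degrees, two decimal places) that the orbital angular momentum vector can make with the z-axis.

θ ∈ {26.57°, 47.87°, 63.43°, 77.08°, 90.00°, 102.92°, 116.57°, 132.13°, 153.43°}

|L|² = l(l+1)ℏ² = 20ℏ², so |L| = 2√5 ℏ.
cos θ = m_l/√20 for each m_l ∈ {-4, -3, -2, -1, 0, 1, 2, 3, 4}.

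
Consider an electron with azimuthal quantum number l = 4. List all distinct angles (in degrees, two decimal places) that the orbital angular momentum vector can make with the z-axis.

|L| = √(l(l+1)) ℏ = 2√5 ℏ.
cos θ = m_l/√20 for each m_l ∈ {-4, -3, -2, -1, 0, 1, 2, 3, 4}.

θ ∈ {26.57°, 47.87°, 63.43°, 77.08°, 90.00°, 102.92°, 116.57°, 132.13°, 153.43°}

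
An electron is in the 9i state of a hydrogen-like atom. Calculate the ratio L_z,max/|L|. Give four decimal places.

L_z,max/|L| = 0.9258

For 9i, l = 6.
|L| = √42 ℏ ≈ 6.4807ℏ, while L_z,max = lℏ = 6ℏ.
L_z,max/|L| = 6/√42 = 0.9258.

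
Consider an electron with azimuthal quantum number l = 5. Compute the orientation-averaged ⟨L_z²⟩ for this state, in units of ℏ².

⟨L_z²⟩ = 10 ℏ²

m_l runs from −5 to 5, i.e. {-5, -4, -3, -2, -1, 0, 1, 2, 3, 4, 5}.
Average of L_z² over 11 states: 110/11 ℏ² = 10 ℏ².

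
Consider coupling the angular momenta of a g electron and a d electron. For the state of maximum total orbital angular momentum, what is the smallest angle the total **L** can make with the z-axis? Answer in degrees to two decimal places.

θ_min ≈ 22.21°

The total orbital quantum number L ranges from |l₁ − l₂| to l₁ + l₂ in integer steps.
L ∈ {2, 3, 4, 5, 6}.
The maximum is L = 6, with |L_tot| = ℏ√(6·7) = √42 ℏ.
The minimum angle with z is arccos(6/√42) ≈ 22.21°.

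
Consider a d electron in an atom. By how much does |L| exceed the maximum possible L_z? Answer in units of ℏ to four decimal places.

|L| − L_z,max ≈ 0.4495ℏ

A d state has l = 2.
|L| = √6 ℏ ≈ 2.4495ℏ, while L_z,max = lℏ = 2ℏ.
The difference is (√6 − 2)ℏ ≈ 0.4495ℏ.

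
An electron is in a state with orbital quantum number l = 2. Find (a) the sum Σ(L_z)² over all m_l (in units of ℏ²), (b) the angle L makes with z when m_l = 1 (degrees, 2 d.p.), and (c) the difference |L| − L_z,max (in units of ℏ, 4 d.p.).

Σ(L_z)² = 10 ℏ²; θ(m_l=1) ≈ 65.91°; |L|−L_z,max ≈ 0.4495ℏ

Σ m_l² = 10, so Σ(L_z)² = 10 ℏ².
For m_l = 1: cos θ = 1/√6, θ ≈ 65.91°.
|L| − L_z,max = (√6 − 2)ℏ ≈ 0.4495ℏ.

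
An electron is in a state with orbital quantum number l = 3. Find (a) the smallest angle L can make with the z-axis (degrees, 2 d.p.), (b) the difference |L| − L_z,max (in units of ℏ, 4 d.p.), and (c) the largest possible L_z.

cos θ_min = 3/√12, so θ_min ≈ 30.00°.
|L| − L_z,max = (2√3 − 3)ℏ ≈ 0.4641ℏ.
L_z,max = lℏ = 3ℏ.

θ_min ≈ 30.00°; |L|−L_z,max ≈ 0.4641ℏ; L_z,max = 3ℏ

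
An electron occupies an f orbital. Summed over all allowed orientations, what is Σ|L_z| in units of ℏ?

Σ|L_z| = 12 ℏ

For an f orbital, l = 3.
m_l ∈ {-3, -2, -1, 0, 1, 2, 3}.
Σ|m_l| = 2·3(3+1)/2 = 12.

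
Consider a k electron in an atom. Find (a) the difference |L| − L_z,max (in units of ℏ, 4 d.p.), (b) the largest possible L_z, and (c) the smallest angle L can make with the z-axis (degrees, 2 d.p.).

|L|−L_z,max ≈ 0.4833ℏ; L_z,max = 7ℏ; θ_min ≈ 20.70°

The letter k corresponds to l = 7.
|L| − L_z,max = (2√14 − 7)ℏ ≈ 0.4833ℏ.
L_z,max = lℏ = 7ℏ.
cos θ_min = 7/√56, so θ_min ≈ 20.70°.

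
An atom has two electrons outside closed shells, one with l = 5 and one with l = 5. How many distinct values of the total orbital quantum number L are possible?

11

Angular momentum addition gives L = |l₁ − l₂|, …, l₁ + l₂.
So L can be 0, 1, 2, 3, 4, 5, 6, 7, 8, 9, 10.
That is 11 values.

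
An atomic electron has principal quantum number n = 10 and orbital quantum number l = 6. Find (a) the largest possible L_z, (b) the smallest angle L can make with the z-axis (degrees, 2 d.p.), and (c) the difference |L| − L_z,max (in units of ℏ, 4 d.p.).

L_z,max = lℏ = 6ℏ.
cos θ_min = 6/√42, so θ_min ≈ 22.21°.
|L| − L_z,max = (√42 − 6)ℏ ≈ 0.4807ℏ.

L_z,max = 6ℏ; θ_min ≈ 22.21°; |L|−L_z,max ≈ 0.4807ℏ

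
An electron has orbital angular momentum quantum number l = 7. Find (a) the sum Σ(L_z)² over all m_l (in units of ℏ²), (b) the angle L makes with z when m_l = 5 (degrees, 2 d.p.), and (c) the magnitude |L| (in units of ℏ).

Σ m_l² = 280, so Σ(L_z)² = 280 ℏ².
For m_l = 5: cos θ = 5/√56, θ ≈ 48.08°.
|L| = ℏ√(7·8) = 2√14 ℏ ≈ 7.483ℏ.

Σ(L_z)² = 280 ℏ²; θ(m_l=5) ≈ 48.08°; |L| = 2√14 ℏ ≈ 7.483ℏ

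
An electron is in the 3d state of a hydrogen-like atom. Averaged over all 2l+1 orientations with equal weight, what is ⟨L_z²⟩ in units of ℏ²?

3d means n = 3, l = 2.
m_l ∈ {-2, -1, 0, 1, 2}.
Average of L_z² over 5 states: 10/5 ℏ² = 2 ℏ².

⟨L_z²⟩ = 2 ℏ²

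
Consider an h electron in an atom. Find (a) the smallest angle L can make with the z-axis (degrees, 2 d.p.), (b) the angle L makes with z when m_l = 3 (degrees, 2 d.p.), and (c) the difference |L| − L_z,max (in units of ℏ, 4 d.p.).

θ_min ≈ 24.09°; θ(m_l=3) ≈ 56.79°; |L|−L_z,max ≈ 0.4772ℏ

For an h orbital, l = 5.
cos θ_min = 5/√30, so θ_min ≈ 24.09°.
For m_l = 3: cos θ = 3/√30, θ ≈ 56.79°.
|L| − L_z,max = (√30 − 5)ℏ ≈ 0.4772ℏ.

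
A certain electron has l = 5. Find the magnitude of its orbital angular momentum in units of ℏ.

|L| = √30 ℏ ≈ 5.477ℏ

|L| = ℏ√(l(l+1)) = ℏ√(5·6) = √30 ℏ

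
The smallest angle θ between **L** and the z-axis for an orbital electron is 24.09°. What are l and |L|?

l = 5, |L| = √30 ℏ ≈ 5.477ℏ

cos²θ_min = l/(l+1) = 0.8334.
Thus l = 0.8334/(1 − 0.8334) ≈ 5.
Then |L| = ℏ√(5·6) = √30 ℏ.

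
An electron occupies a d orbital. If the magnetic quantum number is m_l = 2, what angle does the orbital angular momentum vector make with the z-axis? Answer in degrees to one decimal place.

A d state has l = 2.
|L|² = l(l+1)ℏ² = 6ℏ², so |L| = √6 ℏ.
L_z = m_l ℏ = 2ℏ.
cos θ = L_z/|L| = 2/√6, so θ ≈ 35.3°.

θ ≈ 35.3°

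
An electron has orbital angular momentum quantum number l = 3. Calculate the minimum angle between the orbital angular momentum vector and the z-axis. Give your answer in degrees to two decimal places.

θ_min ≈ 30.00°

|L| = ℏ√(l(l+1)) = 2√3 ℏ.
The smallest angle corresponds to the largest L_z, i.e. m_l = l = 3, giving L_z = 3ℏ.
cos θ_min = 3/√12, so θ_min ≈ 30.00°.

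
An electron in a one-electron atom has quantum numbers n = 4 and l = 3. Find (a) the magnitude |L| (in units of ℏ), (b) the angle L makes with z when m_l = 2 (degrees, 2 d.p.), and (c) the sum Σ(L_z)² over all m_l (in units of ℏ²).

|L| = 2√3 ℏ ≈ 3.464ℏ; θ(m_l=2) ≈ 54.74°; Σ(L_z)² = 28 ℏ²

|L| = ℏ√(3·4) = 2√3 ℏ ≈ 3.464ℏ.
For m_l = 2: cos θ = 2/√12, θ ≈ 54.74°.
Σ m_l² = 28, so Σ(L_z)² = 28 ℏ².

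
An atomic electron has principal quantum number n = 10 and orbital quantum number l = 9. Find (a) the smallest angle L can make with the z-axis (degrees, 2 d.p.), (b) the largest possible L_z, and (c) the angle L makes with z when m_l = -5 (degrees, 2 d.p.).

cos θ_min = 9/√90, so θ_min ≈ 18.43°.
L_z,max = lℏ = 9ℏ.
For m_l = -5: cos θ = -5/√90, θ ≈ 121.81°.

θ_min ≈ 18.43°; L_z,max = 9ℏ; θ(m_l=-5) ≈ 121.81°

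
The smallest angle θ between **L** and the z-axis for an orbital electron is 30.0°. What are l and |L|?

l = 3, |L| = 2√3 ℏ ≈ 3.464ℏ

At minimum angle, m_l = l, so cos θ = l/√(l(l+1)); cos²θ = l/(l+1) = 0.7500.
l = cos²θ/sin²θ ≈ 3.
Then |L| = ℏ√(3·4) = 2√3 ℏ.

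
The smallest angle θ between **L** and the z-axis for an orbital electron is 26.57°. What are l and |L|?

l = 4, |L| = 2√5 ℏ ≈ 4.472ℏ

cos²θ_min = l/(l+1) = 0.7999.
l = cos²θ/sin²θ ≈ 4.
Then |L| = ℏ√(4·5) = 2√5 ℏ.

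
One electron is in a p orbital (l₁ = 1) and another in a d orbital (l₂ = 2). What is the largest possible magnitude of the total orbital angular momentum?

By the triangle rule, |l₁ − l₂| ≤ L ≤ l₁ + l₂.
L ∈ {1, 2, 3}.
The largest magnitude corresponds to L = 3: |L_tot| = ℏ√(3·4) = 2√3 ℏ.

|L_tot|_max = 2√3 ℏ ≈ 3.464ℏ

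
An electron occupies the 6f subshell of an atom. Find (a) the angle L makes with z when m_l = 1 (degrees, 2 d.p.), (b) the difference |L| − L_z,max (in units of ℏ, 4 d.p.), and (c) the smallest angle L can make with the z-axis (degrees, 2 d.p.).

The 6f subshell has l = 3.
For m_l = 1: cos θ = 1/√12, θ ≈ 73.22°.
|L| − L_z,max = (2√3 − 3)ℏ ≈ 0.4641ℏ.
cos θ_min = 3/√12, so θ_min ≈ 30.00°.

θ(m_l=1) ≈ 73.22°; |L|−L_z,max ≈ 0.4641ℏ; θ_min ≈ 30.00°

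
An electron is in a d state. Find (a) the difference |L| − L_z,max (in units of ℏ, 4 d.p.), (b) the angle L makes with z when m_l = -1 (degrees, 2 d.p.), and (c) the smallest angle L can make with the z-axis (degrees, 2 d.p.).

A d state has l = 2.
|L| − L_z,max = (√6 − 2)ℏ ≈ 0.4495ℏ.
For m_l = -1: cos θ = -1/√6, θ ≈ 114.09°.
cos θ_min = 2/√6, so θ_min ≈ 35.26°.

|L|−L_z,max ≈ 0.4495ℏ; θ(m_l=-1) ≈ 114.09°; θ_min ≈ 35.26°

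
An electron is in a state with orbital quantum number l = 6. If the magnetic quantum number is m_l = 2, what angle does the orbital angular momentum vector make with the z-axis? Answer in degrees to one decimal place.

|L| = ℏ√(l(l+1)) = √42 ℏ.
L_z = m_l ℏ = 2ℏ.
cos θ = L_z/|L| = 2/√42, so θ ≈ 72.0°.

θ ≈ 72.0°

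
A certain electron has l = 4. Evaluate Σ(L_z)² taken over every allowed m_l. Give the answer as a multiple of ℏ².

m_l runs from −4 to 4, i.e. {-4, -3, -2, -1, 0, 1, 2, 3, 4}.
Summing m² from −4 to 4: Σ m_l² = 60.

Σ(L_z)² = 60 ℏ²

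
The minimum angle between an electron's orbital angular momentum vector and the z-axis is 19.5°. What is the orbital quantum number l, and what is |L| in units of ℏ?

cos θ_min = l/√(l(l+1)) = √(l/(l+1)), so l/(l+1) = cos²(19.5°) = 0.8886.
Solving: l = 8.
Then |L| = ℏ√(8·9) = 6√2 ℏ.

l = 8, |L| = 6√2 ℏ ≈ 8.485ℏ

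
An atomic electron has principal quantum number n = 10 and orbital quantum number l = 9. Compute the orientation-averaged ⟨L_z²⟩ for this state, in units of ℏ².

⟨L_z²⟩ = 30 ℏ²

m_l runs from −9 to 9, i.e. {-9, -8, -7, -6, -5, -4, -3, -2, -1, 0, 1, 2, 3, 4, 5, 6, 7, 8, 9}.
⟨L_z²⟩ = ℏ²·(Σ m_l²)/(2l+1) = ℏ²·570/19 = 30ℏ².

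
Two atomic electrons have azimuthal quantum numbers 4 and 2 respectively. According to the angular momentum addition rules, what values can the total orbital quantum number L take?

L = 2, 3, 4, 5, 6

The total orbital quantum number L ranges from |l₁ − l₂| to l₁ + l₂ in integer steps.
L ∈ {2, 3, 4, 5, 6}.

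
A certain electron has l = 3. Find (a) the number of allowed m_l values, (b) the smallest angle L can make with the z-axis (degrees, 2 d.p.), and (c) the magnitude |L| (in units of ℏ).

There are 2l+1 = 7 values of m_l.
cos θ_min = 3/√12, so θ_min ≈ 30.00°.
|L| = ℏ√(3·4) = 2√3 ℏ ≈ 3.464ℏ.

7 values; θ_min ≈ 30.00°; |L| = 2√3 ℏ ≈ 3.464ℏ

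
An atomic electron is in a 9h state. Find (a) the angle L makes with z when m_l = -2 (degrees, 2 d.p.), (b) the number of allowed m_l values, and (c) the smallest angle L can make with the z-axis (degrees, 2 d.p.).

For 9h, l = 5.
For m_l = -2: cos θ = -2/√30, θ ≈ 111.42°.
There are 2l+1 = 11 values of m_l.
cos θ_min = 5/√30, so θ_min ≈ 24.09°.

θ(m_l=-2) ≈ 111.42°; 11 values; θ_min ≈ 24.09°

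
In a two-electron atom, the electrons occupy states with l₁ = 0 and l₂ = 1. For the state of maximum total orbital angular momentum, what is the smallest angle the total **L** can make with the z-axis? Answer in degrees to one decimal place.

The total orbital quantum number L ranges from |l₁ − l₂| to l₁ + l₂ in integer steps.
So L can be 1.
The maximum is L = 1, with |L_tot| = ℏ√(1·2) = √2 ℏ.
The minimum angle with z is arccos(1/√2) ≈ 45.0°.

θ_min ≈ 45.0°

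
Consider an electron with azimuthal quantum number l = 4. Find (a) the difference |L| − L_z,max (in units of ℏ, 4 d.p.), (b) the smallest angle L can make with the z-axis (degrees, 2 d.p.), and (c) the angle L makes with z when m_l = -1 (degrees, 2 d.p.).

|L| − L_z,max = (2√5 − 4)ℏ ≈ 0.4721ℏ.
cos θ_min = 4/√20, so θ_min ≈ 26.57°.
For m_l = -1: cos θ = -1/√20, θ ≈ 102.92°.

|L|−L_z,max ≈ 0.4721ℏ; θ_min ≈ 26.57°; θ(m_l=-1) ≈ 102.92°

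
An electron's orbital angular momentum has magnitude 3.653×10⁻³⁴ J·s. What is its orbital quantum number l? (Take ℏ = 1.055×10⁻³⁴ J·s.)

|L|/ℏ = (3.653×10⁻³⁴)/(1.055×10⁻³⁴) ≈ 3.463.
(|L|/ℏ)² = l(l+1) ≈ 11.99 ⇒ l = 3.

l = 3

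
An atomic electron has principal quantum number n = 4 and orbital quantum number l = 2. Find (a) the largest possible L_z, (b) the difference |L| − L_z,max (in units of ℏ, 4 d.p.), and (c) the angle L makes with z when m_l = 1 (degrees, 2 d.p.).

L_z,max = 2ℏ; |L|−L_z,max ≈ 0.4495ℏ; θ(m_l=1) ≈ 65.91°

L_z,max = lℏ = 2ℏ.
|L| − L_z,max = (√6 − 2)ℏ ≈ 0.4495ℏ.
For m_l = 1: cos θ = 1/√6, θ ≈ 65.91°.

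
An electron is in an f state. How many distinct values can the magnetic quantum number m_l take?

For an f orbital, l = 3.
The number of m_l values is 2l + 1 = 2·3 + 1 = 7.

7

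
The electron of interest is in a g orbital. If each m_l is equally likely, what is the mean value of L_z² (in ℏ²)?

⟨L_z²⟩ = 6.667 ℏ²

For a g orbital, l = 4.
The allowed m_l values are -4, -3, -2, -1, 0, 1, 2, 3, 4.
⟨L_z²⟩ = ℏ²·(Σ m_l²)/(2l+1) = ℏ²·60/9 = 6.667ℏ².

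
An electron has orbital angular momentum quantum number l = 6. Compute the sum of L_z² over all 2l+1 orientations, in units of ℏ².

Σ(L_z)² = 182 ℏ²

The allowed m_l values are -6, -5, -4, -3, -2, -1, 0, 1, 2, 3, 4, 5, 6.
Summing m² from −6 to 6: Σ m_l² = 182.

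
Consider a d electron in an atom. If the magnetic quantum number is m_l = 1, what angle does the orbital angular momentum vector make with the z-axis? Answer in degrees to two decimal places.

θ ≈ 65.91°

The letter d corresponds to l = 2.
|L|² = l(l+1)ℏ² = 6ℏ², so |L| = √6 ℏ.
L_z = m_l ℏ = 1ℏ.
cos θ = L_z/|L| = 1/√6, so θ ≈ 65.91°.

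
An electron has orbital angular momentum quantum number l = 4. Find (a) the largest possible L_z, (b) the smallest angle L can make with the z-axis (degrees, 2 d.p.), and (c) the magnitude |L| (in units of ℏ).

L_z,max = 4ℏ; θ_min ≈ 26.57°; |L| = 2√5 ℏ ≈ 4.472ℏ

L_z,max = lℏ = 4ℏ.
cos θ_min = 4/√20, so θ_min ≈ 26.57°.
|L| = ℏ√(4·5) = 2√5 ℏ ≈ 4.472ℏ.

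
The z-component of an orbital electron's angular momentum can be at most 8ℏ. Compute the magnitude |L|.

L_z,max = lℏ, so l = 8.
|L| = √(l(l+1)) ℏ = 6√2 ℏ.

|L| = 6√2 ℏ ≈ 8.485ℏ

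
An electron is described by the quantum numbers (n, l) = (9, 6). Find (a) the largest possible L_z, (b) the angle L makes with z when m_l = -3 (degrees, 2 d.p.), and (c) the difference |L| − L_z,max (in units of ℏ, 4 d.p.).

L_z,max = 6ℏ; θ(m_l=-3) ≈ 117.58°; |L|−L_z,max ≈ 0.4807ℏ

L_z,max = lℏ = 6ℏ.
For m_l = -3: cos θ = -3/√42, θ ≈ 117.58°.
|L| − L_z,max = (√42 − 6)ℏ ≈ 0.4807ℏ.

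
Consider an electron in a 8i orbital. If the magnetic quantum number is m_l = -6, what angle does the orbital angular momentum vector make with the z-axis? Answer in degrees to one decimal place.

For 8i, l = 6.
|L| = √(l(l+1)) ℏ = √42 ℏ.
L_z = m_l ℏ = −6ℏ.
cos θ = L_z/|L| = -6/√42, so θ ≈ 157.8°.

θ ≈ 157.8°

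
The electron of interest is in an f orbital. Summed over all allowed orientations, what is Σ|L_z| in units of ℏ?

An f state has l = 3.
m_l ∈ {-3, -2, -1, 0, 1, 2, 3}.
Σ|m_l| = l(l+1) = 12.

Σ|L_z| = 12 ℏ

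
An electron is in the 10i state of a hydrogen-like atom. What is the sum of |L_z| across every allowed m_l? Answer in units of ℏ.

Σ|L_z| = 42 ℏ

10i means n = 10, l = 6.
m_l ∈ {-6, -5, -4, -3, -2, -1, 0, 1, 2, 3, 4, 5, 6}.
Σ|m_l| = l(l+1) = 42.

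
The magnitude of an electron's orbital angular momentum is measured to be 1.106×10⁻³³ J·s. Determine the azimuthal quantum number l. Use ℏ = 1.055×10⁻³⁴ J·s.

|L|/ℏ = (1.106×10⁻³³)/(1.055×10⁻³⁴) ≈ 10.483.
Set l(l+1) = 109.90; the integer solution is l = 10.

l = 10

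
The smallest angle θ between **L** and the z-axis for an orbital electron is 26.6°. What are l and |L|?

l = 4, |L| = 2√5 ℏ ≈ 4.472ℏ

cos²θ_min = l/(l+1) = 0.7995.
Thus l = 0.7995/(1 − 0.7995) ≈ 4.
Then |L| = ℏ√(4·5) = 2√5 ℏ.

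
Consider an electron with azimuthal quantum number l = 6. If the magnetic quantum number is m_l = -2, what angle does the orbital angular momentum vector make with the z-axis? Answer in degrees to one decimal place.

|L| = ℏ√(l(l+1)) = √42 ℏ.
L_z = m_l ℏ = −2ℏ.
cos θ = L_z/|L| = -2/√42, so θ ≈ 108.0°.

θ ≈ 108.0°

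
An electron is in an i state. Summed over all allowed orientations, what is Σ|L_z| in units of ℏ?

Σ|L_z| = 42 ℏ

For an i orbital, l = 6.
The allowed m_l values are -6, -5, -4, -3, -2, -1, 0, 1, 2, 3, 4, 5, 6.
Σ|m_l| = 2·6(6+1)/2 = 42.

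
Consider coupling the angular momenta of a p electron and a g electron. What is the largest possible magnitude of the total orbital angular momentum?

By the triangle rule, |l₁ − l₂| ≤ L ≤ l₁ + l₂.
Allowed values: L = 3, 4, 5.
The largest magnitude corresponds to L = 5: |L_tot| = ℏ√(5·6) = √30 ℏ.

|L_tot|_max = √30 ℏ ≈ 5.477ℏ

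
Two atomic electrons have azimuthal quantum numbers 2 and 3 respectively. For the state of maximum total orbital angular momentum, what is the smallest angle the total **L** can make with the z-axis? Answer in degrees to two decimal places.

Angular momentum addition gives L = |l₁ − l₂|, …, l₁ + l₂.
Allowed values: L = 1, 2, 3, 4, 5.
The maximum is L = 5, with |L_tot| = ℏ√(5·6) = √30 ℏ.
The minimum angle with z is arccos(5/√30) ≈ 24.09°.

θ_min ≈ 24.09°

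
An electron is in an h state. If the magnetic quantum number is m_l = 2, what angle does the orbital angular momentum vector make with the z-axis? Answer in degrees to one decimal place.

The letter h corresponds to l = 5.
|L| = √(l(l+1)) ℏ = √30 ℏ.
L_z = m_l ℏ = 2ℏ.
cos θ = L_z/|L| = 2/√30, so θ ≈ 68.6°.

θ ≈ 68.6°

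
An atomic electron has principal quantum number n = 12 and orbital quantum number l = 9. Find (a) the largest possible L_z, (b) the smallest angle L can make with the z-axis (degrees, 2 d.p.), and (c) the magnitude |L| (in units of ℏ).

L_z,max = 9ℏ; θ_min ≈ 18.43°; |L| = 3√10 ℏ ≈ 9.487ℏ

L_z,max = lℏ = 9ℏ.
cos θ_min = 9/√90, so θ_min ≈ 18.43°.
|L| = ℏ√(9·10) = 3√10 ℏ ≈ 9.487ℏ.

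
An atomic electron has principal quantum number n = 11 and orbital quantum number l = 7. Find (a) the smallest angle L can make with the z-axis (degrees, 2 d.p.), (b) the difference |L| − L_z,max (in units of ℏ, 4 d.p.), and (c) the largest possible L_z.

cos θ_min = 7/√56, so θ_min ≈ 20.70°.
|L| − L_z,max = (2√14 − 7)ℏ ≈ 0.4833ℏ.
L_z,max = lℏ = 7ℏ.

θ_min ≈ 20.70°; |L|−L_z,max ≈ 0.4833ℏ; L_z,max = 7ℏ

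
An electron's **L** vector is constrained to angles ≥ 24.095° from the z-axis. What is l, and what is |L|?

l = 5, |L| = √30 ℏ ≈ 5.477ℏ

cos θ_min = l/√(l(l+1)) = √(l/(l+1)), so l/(l+1) = cos²(24.095°) = 0.8333.
Thus l = 0.8333/(1 − 0.8333) ≈ 5.
Then |L| = ℏ√(5·6) = √30 ℏ.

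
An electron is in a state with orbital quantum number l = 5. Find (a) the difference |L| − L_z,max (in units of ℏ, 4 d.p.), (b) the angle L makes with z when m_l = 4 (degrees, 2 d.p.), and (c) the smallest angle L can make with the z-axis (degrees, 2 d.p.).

|L|−L_z,max ≈ 0.4772ℏ; θ(m_l=4) ≈ 43.09°; θ_min ≈ 24.09°

|L| − L_z,max = (√30 − 5)ℏ ≈ 0.4772ℏ.
For m_l = 4: cos θ = 4/√30, θ ≈ 43.09°.
cos θ_min = 5/√30, so θ_min ≈ 24.09°.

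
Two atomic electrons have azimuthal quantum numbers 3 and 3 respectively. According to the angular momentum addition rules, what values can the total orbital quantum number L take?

L = 0, 1, 2, 3, 4, 5, 6

The total orbital quantum number L ranges from |l₁ − l₂| to l₁ + l₂ in integer steps.
Allowed values: L = 0, 1, 2, 3, 4, 5, 6.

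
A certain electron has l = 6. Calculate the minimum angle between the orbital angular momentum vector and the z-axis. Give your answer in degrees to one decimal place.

|L| = ℏ√(l(l+1)) = √42 ℏ.
The smallest angle corresponds to the largest L_z, i.e. m_l = l = 6, giving L_z = 6ℏ.
cos θ_min = 6/√42, so θ_min ≈ 22.2°.

θ_min ≈ 22.2°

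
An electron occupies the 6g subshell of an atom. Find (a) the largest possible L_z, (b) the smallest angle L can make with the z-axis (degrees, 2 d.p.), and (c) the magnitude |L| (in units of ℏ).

The 6g subshell has l = 4.
L_z,max = lℏ = 4ℏ.
cos θ_min = 4/√20, so θ_min ≈ 26.57°.
|L| = ℏ√(4·5) = 2√5 ℏ ≈ 4.472ℏ.

L_z,max = 4ℏ; θ_min ≈ 26.57°; |L| = 2√5 ℏ ≈ 4.472ℏ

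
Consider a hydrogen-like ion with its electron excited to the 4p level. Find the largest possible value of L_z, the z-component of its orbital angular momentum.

The 4p level has l = 1.
L_z = m_l ℏ with m_l ∈ {−1, …, 1}; the maximum is m_l = 1.

L_z,max = 1ℏ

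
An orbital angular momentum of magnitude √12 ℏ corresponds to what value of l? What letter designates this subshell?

l = 3 (f orbital)

(|L|/ℏ)² = l(l+1) = 12.
The positive root is l = 3.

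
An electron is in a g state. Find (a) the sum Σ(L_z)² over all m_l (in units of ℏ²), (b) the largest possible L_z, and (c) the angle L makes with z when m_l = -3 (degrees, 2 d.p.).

Σ(L_z)² = 60 ℏ²; L_z,max = 4ℏ; θ(m_l=-3) ≈ 132.13°

The letter g corresponds to l = 4.
Σ m_l² = 60, so Σ(L_z)² = 60 ℏ².
L_z,max = lℏ = 4ℏ.
For m_l = -3: cos θ = -3/√20, θ ≈ 132.13°.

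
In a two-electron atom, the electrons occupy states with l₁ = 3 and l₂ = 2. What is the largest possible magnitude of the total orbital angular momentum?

|L_tot|_max = √30 ℏ ≈ 5.477ℏ

By the triangle rule, |l₁ − l₂| ≤ L ≤ l₁ + l₂.
L ∈ {1, 2, 3, 4, 5}.
The largest magnitude corresponds to L = 5: |L_tot| = ℏ√(5·6) = √30 ℏ.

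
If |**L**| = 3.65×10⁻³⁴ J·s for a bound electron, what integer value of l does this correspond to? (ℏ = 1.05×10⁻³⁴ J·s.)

|L|/ℏ = (3.65×10⁻³⁴)/(1.05×10⁻³⁴) ≈ 3.476.
l(l+1) ≈ 3.476² ≈ 12.08, so l = 3.

l = 3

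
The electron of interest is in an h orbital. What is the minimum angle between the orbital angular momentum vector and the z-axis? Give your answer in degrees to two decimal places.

H corresponds to l = 5.
|L| = ℏ√(l(l+1)) = √30 ℏ.
The smallest angle corresponds to the largest L_z, i.e. m_l = l = 5, giving L_z = 5ℏ.
cos θ_min = 5/√30, so θ_min ≈ 24.09°.

θ_min ≈ 24.09°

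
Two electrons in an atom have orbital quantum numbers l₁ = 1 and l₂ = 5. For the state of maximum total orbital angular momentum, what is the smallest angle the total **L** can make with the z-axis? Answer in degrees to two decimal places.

θ_min ≈ 22.21°

L runs from |1 − 5| = 4 to 1 + 5 = 6.
L ∈ {4, 5, 6}.
The maximum is L = 6, with |L_tot| = ℏ√(6·7) = √42 ℏ.
The minimum angle with z is arccos(6/√42) ≈ 22.21°.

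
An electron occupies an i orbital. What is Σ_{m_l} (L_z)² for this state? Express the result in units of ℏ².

For an i orbital, l = 6.
m_l runs from −6 to 6, i.e. {-6, -5, -4, -3, -2, -1, 0, 1, 2, 3, 4, 5, 6}.
Σ m_l² = l(l+1)(2l+1)/3 = 6·7·13/3 = 182.

Σ(L_z)² = 182 ℏ²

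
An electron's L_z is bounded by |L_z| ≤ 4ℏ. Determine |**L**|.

The maximum L_z equals lℏ, giving l = 4.
|L| = √(l(l+1)) ℏ = 2√5 ℏ.

|L| = 2√5 ℏ ≈ 4.472ℏ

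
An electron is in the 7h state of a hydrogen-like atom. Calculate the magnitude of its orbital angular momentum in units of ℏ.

The 7h subshell has l = 5.
|L| = ℏ√(l(l+1)) = ℏ√(5·6) = √30 ℏ

|L| = √30 ℏ ≈ 5.477ℏ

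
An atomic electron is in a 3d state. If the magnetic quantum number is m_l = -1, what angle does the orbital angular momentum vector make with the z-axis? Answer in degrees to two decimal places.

θ ≈ 114.09°

3d means n = 3, l = 2.
|L| = √(l(l+1)) ℏ = √6 ℏ.
L_z = m_l ℏ = −1ℏ.
cos θ = L_z/|L| = -1/√6, so θ ≈ 114.09°.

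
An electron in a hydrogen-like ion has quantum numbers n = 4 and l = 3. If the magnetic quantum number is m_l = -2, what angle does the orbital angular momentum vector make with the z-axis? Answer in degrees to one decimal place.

|L| = √(l(l+1)) ℏ = 2√3 ℏ.
L_z = m_l ℏ = −2ℏ.
cos θ = L_z/|L| = -2/√12, so θ ≈ 125.3°.

θ ≈ 125.3°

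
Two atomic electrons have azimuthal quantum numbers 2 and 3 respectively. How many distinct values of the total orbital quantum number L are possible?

Angular momentum addition gives L = |l₁ − l₂|, …, l₁ + l₂.
So L can be 1, 2, 3, 4, 5.
That is 5 values.

5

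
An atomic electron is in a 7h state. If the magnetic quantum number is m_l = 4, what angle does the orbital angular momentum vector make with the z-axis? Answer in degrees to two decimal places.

θ ≈ 43.09°

For 7h, l = 5.
|L| = ℏ√(l(l+1)) = √30 ℏ.
L_z = m_l ℏ = 4ℏ.
cos θ = L_z/|L| = 4/√30, so θ ≈ 43.09°.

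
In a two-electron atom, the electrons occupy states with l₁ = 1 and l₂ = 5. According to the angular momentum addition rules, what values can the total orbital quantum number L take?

L = 4, 5, 6

Angular momentum addition gives L = |l₁ − l₂|, …, l₁ + l₂.
Allowed values: L = 4, 5, 6.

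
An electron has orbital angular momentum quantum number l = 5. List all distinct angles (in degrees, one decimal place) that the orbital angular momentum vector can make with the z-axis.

|L|² = l(l+1)ℏ² = 30ℏ², so |L| = √30 ℏ.
cos θ = m_l/√30 for each m_l ∈ {-5, -4, -3, -2, -1, 0, 1, 2, 3, 4, 5}.

θ ∈ {24.1°, 43.1°, 56.8°, 68.6°, 79.5°, 90.0°, 100.5°, 111.4°, 123.2°, 136.9°, 155.9°}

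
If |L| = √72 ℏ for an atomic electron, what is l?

l = 8

(|L|/ℏ)² = l(l+1) = 72.
The positive root is l = 8.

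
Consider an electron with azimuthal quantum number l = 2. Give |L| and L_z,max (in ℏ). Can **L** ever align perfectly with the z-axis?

No: L_z,max = 2ℏ < |L| = √6 ℏ ≈ 2.449ℏ

|L| = √6 ℏ ≈ 2.4495ℏ, while L_z,max = lℏ = 2ℏ.
Since |L| > L_z,max, the vector can never point exactly along z; the closest it comes is θ_min = arccos(2/√6) ≈ 35.3°.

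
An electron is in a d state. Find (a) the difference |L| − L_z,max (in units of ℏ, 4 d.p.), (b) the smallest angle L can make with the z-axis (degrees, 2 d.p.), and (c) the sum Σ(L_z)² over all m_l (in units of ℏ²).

D corresponds to l = 2.
|L| − L_z,max = (√6 − 2)ℏ ≈ 0.4495ℏ.
cos θ_min = 2/√6, so θ_min ≈ 35.26°.
Σ m_l² = 10, so Σ(L_z)² = 10 ℏ².

|L|−L_z,max ≈ 0.4495ℏ; θ_min ≈ 35.26°; Σ(L_z)² = 10 ℏ²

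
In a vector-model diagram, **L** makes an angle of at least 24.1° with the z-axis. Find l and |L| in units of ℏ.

l = 5, |L| = √30 ℏ ≈ 5.477ℏ

cos²θ_min = l/(l+1) = 0.8333.
l = cos²θ/sin²θ ≈ 5.
Then |L| = ℏ√(5·6) = √30 ℏ.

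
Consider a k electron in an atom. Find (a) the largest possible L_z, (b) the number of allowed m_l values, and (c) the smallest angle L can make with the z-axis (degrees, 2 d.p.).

For a k orbital, l = 7.
L_z,max = lℏ = 7ℏ.
There are 2l+1 = 15 values of m_l.
cos θ_min = 7/√56, so θ_min ≈ 20.70°.

L_z,max = 7ℏ; 15 values; θ_min ≈ 20.70°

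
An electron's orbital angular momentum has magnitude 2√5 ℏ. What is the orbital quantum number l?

(|L|/ℏ)² = l(l+1) = 20.
Solving: l = 4.

l = 4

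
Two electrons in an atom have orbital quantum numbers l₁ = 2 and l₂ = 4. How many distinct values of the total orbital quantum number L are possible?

5

The total orbital quantum number L ranges from |l₁ − l₂| to l₁ + l₂ in integer steps.
L ∈ {2, 3, 4, 5, 6}.
That is 5 values.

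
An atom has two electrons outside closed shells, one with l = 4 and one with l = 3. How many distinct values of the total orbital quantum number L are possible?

7

By the triangle rule, |l₁ − l₂| ≤ L ≤ l₁ + l₂.
So L can be 1, 2, 3, 4, 5, 6, 7.
That is 7 values.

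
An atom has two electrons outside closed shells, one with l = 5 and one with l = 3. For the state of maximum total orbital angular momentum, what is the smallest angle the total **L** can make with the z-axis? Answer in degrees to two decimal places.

θ_min ≈ 19.47°

L runs from |5 − 3| = 2 to 5 + 3 = 8.
So L can be 2, 3, 4, 5, 6, 7, 8.
The maximum is L = 8, with |L_tot| = ℏ√(8·9) = 6√2 ℏ.
The minimum angle with z is arccos(8/√72) ≈ 19.47°.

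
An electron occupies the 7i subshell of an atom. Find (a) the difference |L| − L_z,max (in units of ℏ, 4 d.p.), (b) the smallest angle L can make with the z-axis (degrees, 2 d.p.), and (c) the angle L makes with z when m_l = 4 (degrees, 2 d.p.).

For 7i, l = 6.
|L| − L_z,max = (√42 − 6)ℏ ≈ 0.4807ℏ.
cos θ_min = 6/√42, so θ_min ≈ 22.21°.
For m_l = 4: cos θ = 4/√42, θ ≈ 51.89°.

|L|−L_z,max ≈ 0.4807ℏ; θ_min ≈ 22.21°; θ(m_l=4) ≈ 51.89°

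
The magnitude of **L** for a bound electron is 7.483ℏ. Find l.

|L| = ℏ√(l(l+1)), so l(l+1) = 56.
l² + l − 56 = 0 ⇒ l = 7.

l = 7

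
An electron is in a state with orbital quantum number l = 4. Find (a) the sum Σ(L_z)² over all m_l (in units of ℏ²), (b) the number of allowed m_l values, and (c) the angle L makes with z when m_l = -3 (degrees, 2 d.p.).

Σ(L_z)² = 60 ℏ²; 9 values; θ(m_l=-3) ≈ 132.13°

Σ m_l² = 60, so Σ(L_z)² = 60 ℏ².
There are 2l+1 = 9 values of m_l.
For m_l = -3: cos θ = -3/√20, θ ≈ 132.13°.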